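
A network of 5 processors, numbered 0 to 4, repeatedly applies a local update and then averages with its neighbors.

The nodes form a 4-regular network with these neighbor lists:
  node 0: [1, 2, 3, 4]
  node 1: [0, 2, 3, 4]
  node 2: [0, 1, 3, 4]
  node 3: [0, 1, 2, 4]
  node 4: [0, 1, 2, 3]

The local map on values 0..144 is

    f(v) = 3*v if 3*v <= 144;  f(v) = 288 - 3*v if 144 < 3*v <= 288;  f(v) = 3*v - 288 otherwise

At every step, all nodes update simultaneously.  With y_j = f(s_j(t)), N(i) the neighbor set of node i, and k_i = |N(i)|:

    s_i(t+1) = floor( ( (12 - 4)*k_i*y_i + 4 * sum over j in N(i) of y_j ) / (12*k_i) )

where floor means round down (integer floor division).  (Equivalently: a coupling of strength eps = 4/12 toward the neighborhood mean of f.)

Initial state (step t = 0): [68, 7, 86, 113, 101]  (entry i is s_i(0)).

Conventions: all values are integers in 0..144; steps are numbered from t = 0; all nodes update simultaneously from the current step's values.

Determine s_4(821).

Answer: s_4(821) = 27
Key observation: The state at step 20, [9, 9, 9, 9, 9], reappears at step 28: the system is in a cycle of period 8 from step 20 on.  Therefore the state at step 821 equals the state at step 20 + ((821 - 20) mod 8) = 21, which is [27, 27, 27, 27, 27].

Derivation:
t=0: [68, 7, 86, 113, 101]
t=1: [65, 29, 34, 46, 25]
t=2: [95, 92, 100, 121, 85]
t=3: [13, 18, 18, 55, 30]
t=4: [52, 61, 61, 101, 82]
t=5: [110, 94, 94, 42, 57]
t=6: [49, 28, 28, 98, 93]
t=7: [109, 76, 76, 30, 32]
t=8: [51, 63, 63, 81, 84]
t=9: [113, 92, 92, 60, 55]
t=10: [55, 32, 32, 88, 97]
t=11: [100, 84, 84, 42, 30]
t=12: [32, 46, 46, 98, 77]
t=13: [92, 116, 116, 39, 69]
t=14: [34, 62, 62, 95, 74]
t=15: [90, 90, 90, 33, 69]
t=16: [30, 30, 30, 77, 66]
t=17: [87, 87, 87, 68, 87]
t=18: [31, 31, 31, 65, 31]
t=19: [93, 93, 93, 93, 93]
t=20: [9, 9, 9, 9, 9]
t=21: [27, 27, 27, 27, 27]
t=22: [81, 81, 81, 81, 81]
t=23: [45, 45, 45, 45, 45]
t=24: [135, 135, 135, 135, 135]
t=25: [117, 117, 117, 117, 117]
t=26: [63, 63, 63, 63, 63]
t=27: [99, 99, 99, 99, 99]
t=28: [9, 9, 9, 9, 9]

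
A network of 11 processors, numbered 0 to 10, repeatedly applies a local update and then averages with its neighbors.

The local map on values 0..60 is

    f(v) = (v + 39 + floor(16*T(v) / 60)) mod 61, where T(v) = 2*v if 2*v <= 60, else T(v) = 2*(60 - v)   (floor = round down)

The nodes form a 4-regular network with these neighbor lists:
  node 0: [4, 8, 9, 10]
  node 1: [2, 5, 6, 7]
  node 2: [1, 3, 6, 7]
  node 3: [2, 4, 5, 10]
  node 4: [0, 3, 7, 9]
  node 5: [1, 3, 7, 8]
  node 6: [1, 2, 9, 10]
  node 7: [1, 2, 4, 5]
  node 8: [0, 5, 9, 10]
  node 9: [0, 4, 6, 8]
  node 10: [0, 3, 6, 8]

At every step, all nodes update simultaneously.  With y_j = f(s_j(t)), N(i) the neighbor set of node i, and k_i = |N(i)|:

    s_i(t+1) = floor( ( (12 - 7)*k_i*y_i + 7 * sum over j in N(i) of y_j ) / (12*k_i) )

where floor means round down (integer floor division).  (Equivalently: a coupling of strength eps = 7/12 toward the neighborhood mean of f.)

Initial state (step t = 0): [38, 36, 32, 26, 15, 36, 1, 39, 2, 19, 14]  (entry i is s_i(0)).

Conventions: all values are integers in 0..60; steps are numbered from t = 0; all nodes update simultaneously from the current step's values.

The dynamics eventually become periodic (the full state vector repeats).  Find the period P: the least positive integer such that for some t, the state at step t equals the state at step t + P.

Simulating step by step:
t=0: [38, 36, 32, 26, 15, 36, 1, 39, 2, 19, 14]
t=1: [27, 28, 26, 23, 11, 27, 33, 22, 35, 18, 43]
t=2: [24, 18, 17, 23, 29, 18, 20, 20, 21, 20, 24]
t=3: [13, 5, 6, 11, 15, 7, 7, 8, 10, 11, 12]
t=4: [48, 47, 49, 45, 32, 50, 50, 42, 54, 46, 55]
t=5: [31, 31, 31, 31, 27, 32, 32, 29, 33, 31, 33]
t=6: [23, 23, 23, 23, 21, 23, 24, 22, 24, 23, 24]
t=7: [12, 12, 12, 12, 11, 12, 13, 11, 13, 12, 13]
t=8: [57, 56, 56, 56, 55, 56, 57, 55, 57, 57, 57]
t=9: [35, 35, 35, 35, 35, 35, 36, 35, 36, 35, 36]
t=10: [26, 26, 26, 26, 26, 26, 26, 26, 26, 26, 26]
t=11: [17, 17, 17, 17, 17, 17, 17, 17, 17, 17, 17]
t=12: [4, 4, 4, 4, 4, 4, 4, 4, 4, 4, 4]
t=13: [45, 45, 45, 45, 45, 45, 45, 45, 45, 45, 45]
t=14: [31, 31, 31, 31, 31, 31, 31, 31, 31, 31, 31]
t=15: [24, 24, 24, 24, 24, 24, 24, 24, 24, 24, 24]
t=16: [14, 14, 14, 14, 14, 14, 14, 14, 14, 14, 14]
t=17: [60, 60, 60, 60, 60, 60, 60, 60, 60, 60, 60]
t=18: [38, 38, 38, 38, 38, 38, 38, 38, 38, 38, 38]
t=19: [27, 27, 27, 27, 27, 27, 27, 27, 27, 27, 27]
t=20: [19, 19, 19, 19, 19, 19, 19, 19, 19, 19, 19]
t=21: [7, 7, 7, 7, 7, 7, 7, 7, 7, 7, 7]
t=22: [49, 49, 49, 49, 49, 49, 49, 49, 49, 49, 49]
t=23: [32, 32, 32, 32, 32, 32, 32, 32, 32, 32, 32]
t=24: [24, 24, 24, 24, 24, 24, 24, 24, 24, 24, 24]

Answer: 9
Key observation: The state at step 15, [24, 24, 24, 24, 24, 24, 24, 24, 24, 24, 24], reappears at step 24 — and no state repeats earlier — so the cycle the system enters has period 9.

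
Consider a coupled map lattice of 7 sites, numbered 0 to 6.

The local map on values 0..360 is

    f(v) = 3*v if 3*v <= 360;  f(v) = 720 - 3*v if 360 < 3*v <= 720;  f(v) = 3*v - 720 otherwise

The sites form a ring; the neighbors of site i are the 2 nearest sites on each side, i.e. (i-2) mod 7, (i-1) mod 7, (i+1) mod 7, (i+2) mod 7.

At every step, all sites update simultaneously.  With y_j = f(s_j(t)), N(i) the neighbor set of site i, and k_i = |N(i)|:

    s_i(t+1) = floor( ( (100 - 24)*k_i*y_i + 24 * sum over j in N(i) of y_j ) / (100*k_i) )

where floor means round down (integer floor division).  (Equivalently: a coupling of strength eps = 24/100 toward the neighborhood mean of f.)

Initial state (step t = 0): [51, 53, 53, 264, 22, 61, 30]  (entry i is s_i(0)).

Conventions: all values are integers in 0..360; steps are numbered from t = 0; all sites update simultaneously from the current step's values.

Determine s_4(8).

Simulating step by step:
t=0: [51, 53, 53, 264, 22, 61, 30]
t=1: [151, 149, 147, 88, 80, 161, 102]
t=2: [268, 274, 274, 262, 247, 244, 293]
t=3: [86, 102, 93, 64, 36, 28, 133]
t=4: [255, 295, 263, 192, 134, 116, 289]
t=5: [77, 149, 92, 163, 284, 303, 164]
t=6: [233, 265, 261, 227, 155, 192, 222]
t=7: [36, 67, 71, 61, 211, 131, 70]
t=8: [139, 195, 196, 188, 122, 283, 202]

Answer: s_4(8) = 122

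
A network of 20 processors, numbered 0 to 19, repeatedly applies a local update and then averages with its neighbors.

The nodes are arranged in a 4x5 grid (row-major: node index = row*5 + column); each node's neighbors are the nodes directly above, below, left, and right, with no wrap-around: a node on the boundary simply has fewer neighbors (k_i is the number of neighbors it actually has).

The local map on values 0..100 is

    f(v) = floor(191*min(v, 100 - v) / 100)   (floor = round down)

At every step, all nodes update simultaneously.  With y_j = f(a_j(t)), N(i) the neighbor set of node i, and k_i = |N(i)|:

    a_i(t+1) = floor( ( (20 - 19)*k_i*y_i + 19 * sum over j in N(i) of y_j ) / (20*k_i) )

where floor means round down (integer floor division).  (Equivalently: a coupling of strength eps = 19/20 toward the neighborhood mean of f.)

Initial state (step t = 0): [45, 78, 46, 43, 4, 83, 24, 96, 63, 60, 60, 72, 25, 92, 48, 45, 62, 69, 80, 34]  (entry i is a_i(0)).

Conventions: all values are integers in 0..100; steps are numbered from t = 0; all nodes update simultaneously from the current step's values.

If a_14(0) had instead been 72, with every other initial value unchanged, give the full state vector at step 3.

Simulating step by step:
t=0: [45, 78, 46, 43, 4, 83, 24, 96, 63, 60, 60, 72, 25, 92, 72, 45, 62, 69, 80, 34]
t=1: [39, 70, 45, 56, 75, 66, 34, 59, 46, 44, 57, 59, 34, 50, 51, 74, 65, 52, 45, 46]
t=2: [61, 73, 73, 73, 82, 72, 68, 75, 85, 76, 64, 69, 84, 82, 88, 72, 72, 72, 90, 88]
t=3: [53, 61, 49, 38, 47, 66, 52, 42, 43, 28, 55, 53, 47, 25, 33, 60, 54, 34, 35, 20]

Answer: [53, 61, 49, 38, 47, 66, 52, 42, 43, 28, 55, 53, 47, 25, 33, 60, 54, 34, 35, 20]
Key observation: This trace re-runs the system from the modified initial state.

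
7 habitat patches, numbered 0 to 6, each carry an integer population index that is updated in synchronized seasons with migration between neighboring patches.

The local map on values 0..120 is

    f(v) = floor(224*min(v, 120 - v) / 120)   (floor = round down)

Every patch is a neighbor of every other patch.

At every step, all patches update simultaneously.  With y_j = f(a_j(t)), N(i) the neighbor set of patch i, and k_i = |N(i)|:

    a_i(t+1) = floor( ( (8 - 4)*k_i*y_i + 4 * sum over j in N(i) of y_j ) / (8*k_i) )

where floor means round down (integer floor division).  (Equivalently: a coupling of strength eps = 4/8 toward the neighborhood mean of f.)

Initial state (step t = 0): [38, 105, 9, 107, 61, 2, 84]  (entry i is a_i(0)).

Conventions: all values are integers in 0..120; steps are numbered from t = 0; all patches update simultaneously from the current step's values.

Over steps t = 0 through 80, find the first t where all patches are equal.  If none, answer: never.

Answer: 15
Key observation: Synchronization is absorbing here: once all patches are equal they stay equal, and step 15 is the first all-equal step.

Derivation:
t=0: [38, 105, 9, 107, 61, 2, 84]  (not all equal)
t=1: [55, 38, 33, 36, 72, 27, 54]  (not all equal)
t=2: [87, 74, 70, 72, 82, 65, 86]  (not all equal)
t=3: [72, 82, 85, 84, 76, 89, 73]  (not all equal)
t=4: [80, 72, 70, 71, 77, 66, 79]  (not all equal)
t=5: [81, 87, 89, 88, 83, 91, 81]  (not all equal)
t=6: [67, 62, 60, 61, 65, 59, 67]  (not all equal)
t=7: [102, 106, 108, 107, 104, 107, 102]  (not all equal)
t=8: [29, 26, 25, 25, 28, 25, 29]  (not all equal)
t=9: [51, 48, 48, 48, 50, 48, 51]  (not all equal)
t=10: [92, 90, 90, 90, 92, 90, 92]  (not all equal)
t=11: [53, 55, 55, 55, 53, 55, 53]  (not all equal)
t=12: [99, 101, 101, 101, 99, 101, 99]  (not all equal)
t=13: [37, 36, 36, 36, 37, 36, 37]  (not all equal)
t=14: [68, 67, 67, 67, 68, 67, 68]  (not all equal)
t=15: [97, 97, 97, 97, 97, 97, 97]  (all equal)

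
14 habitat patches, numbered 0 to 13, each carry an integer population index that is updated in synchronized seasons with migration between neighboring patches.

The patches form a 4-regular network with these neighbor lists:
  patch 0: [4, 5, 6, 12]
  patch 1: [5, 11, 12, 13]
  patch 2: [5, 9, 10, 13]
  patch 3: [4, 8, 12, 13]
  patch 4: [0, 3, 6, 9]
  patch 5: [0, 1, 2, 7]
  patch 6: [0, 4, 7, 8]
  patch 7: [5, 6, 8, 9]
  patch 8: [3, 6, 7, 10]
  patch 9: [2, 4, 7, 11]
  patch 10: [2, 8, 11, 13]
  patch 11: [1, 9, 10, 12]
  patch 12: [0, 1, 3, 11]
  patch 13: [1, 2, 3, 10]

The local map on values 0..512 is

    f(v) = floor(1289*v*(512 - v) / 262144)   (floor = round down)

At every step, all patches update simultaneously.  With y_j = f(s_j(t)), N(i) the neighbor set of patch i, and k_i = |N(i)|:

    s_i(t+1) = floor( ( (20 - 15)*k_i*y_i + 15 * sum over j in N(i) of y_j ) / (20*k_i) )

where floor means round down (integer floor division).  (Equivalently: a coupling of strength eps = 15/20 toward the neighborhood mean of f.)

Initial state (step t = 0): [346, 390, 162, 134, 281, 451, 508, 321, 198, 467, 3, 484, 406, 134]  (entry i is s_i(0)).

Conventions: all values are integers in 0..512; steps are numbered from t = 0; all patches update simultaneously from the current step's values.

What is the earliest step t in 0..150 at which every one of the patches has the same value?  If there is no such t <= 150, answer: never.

Answer: 8
Key observation: Synchronization is absorbing here: once all patches are equal they stay equal, and step 8 is the first all-equal step.

Derivation:
t=0: [346, 390, 162, 134, 281, 451, 508, 321, 198, 467, 3, 484, 406, 134]  (not all equal)
t=1: [196, 182, 162, 265, 200, 238, 228, 178, 182, 206, 170, 120, 208, 206]  (not all equal)
t=2: [311, 293, 298, 309, 311, 299, 303, 305, 301, 284, 279, 282, 293, 298]  (not all equal)
t=3: [310, 314, 315, 310, 310, 311, 309, 312, 312, 313, 315, 317, 312, 313]  (not all equal)
t=4: [307, 305, 305, 306, 307, 306, 306, 306, 306, 305, 305, 304, 305, 305]  (not all equal)
t=5: [309, 309, 309, 309, 309, 309, 309, 309, 309, 309, 309, 310, 309, 309]  (not all equal)
t=6: [308, 307, 308, 308, 308, 308, 308, 308, 308, 307, 307, 307, 307, 308]  (not all equal)
t=7: [308, 308, 308, 308, 308, 308, 308, 308, 308, 308, 308, 309, 308, 308]  (not all equal)
t=8: [308, 308, 308, 308, 308, 308, 308, 308, 308, 308, 308, 308, 308, 308]  (all equal)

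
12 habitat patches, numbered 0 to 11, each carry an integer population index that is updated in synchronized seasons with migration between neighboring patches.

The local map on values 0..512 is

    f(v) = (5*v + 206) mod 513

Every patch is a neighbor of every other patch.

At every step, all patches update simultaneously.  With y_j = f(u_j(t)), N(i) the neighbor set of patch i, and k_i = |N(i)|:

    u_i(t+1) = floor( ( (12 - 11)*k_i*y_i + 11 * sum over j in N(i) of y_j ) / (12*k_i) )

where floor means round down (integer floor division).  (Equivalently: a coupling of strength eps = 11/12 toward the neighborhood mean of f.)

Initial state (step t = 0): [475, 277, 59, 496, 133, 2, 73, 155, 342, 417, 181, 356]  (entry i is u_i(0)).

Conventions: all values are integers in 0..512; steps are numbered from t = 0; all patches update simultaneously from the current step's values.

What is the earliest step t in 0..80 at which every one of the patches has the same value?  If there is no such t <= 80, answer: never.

Answer: 1
Key observation: Synchronization is absorbing here: once all patches are equal they stay equal, and step 1 is the first all-equal step.

Derivation:
t=0: [475, 277, 59, 496, 133, 2, 73, 155, 342, 417, 181, 356]  (not all equal)
t=1: [244, 244, 244, 244, 244, 244, 244, 244, 244, 244, 244, 244]  (all equal)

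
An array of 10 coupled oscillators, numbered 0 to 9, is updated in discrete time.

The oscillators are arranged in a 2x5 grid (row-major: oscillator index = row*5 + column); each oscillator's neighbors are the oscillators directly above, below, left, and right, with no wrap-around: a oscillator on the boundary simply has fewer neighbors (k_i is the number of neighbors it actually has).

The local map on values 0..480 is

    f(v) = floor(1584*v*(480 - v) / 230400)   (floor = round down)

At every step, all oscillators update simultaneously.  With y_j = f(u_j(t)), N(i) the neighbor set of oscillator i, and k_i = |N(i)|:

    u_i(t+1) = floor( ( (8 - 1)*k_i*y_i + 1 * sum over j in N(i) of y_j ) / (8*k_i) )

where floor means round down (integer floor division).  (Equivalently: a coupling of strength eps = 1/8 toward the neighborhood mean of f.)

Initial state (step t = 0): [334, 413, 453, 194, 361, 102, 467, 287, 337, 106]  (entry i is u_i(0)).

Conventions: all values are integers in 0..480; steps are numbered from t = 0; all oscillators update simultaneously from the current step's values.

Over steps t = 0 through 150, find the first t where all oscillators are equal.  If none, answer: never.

Answer: never
Key observation: The state at step 26 reappears at step 28 — the system is in a cycle of period 2 from step 26 on.  No step 0..28 is synchronized, and the cycle repeats forever, so no step up to 150 (or ever) has all oscillators equal.

Derivation:
t=0: [334, 413, 453, 194, 361, 102, 467, 287, 337, 106]  (not all equal)
t=1: [321, 185, 113, 362, 298, 255, 70, 351, 332, 277]  (not all equal)
t=2: [354, 362, 290, 297, 367, 378, 217, 306, 336, 382]  (not all equal)
t=3: [302, 301, 373, 367, 288, 275, 381, 366, 332, 263]  (not all equal)
t=4: [370, 361, 278, 290, 374, 377, 270, 286, 335, 387]  (not all equal)
t=5: [279, 302, 381, 372, 277, 274, 379, 379, 333, 253]  (not all equal)
t=6: [384, 360, 264, 282, 379, 380, 272, 265, 332, 389]  (not all equal)
t=7: [256, 302, 387, 376, 269, 268, 379, 388, 337, 250]  (not all equal)
t=8: [392, 360, 252, 274, 382, 382, 271, 249, 327, 390]  (not all equal)
t=9: [242, 302, 390, 380, 264, 264, 379, 392, 342, 248]  (not all equal)
t=10: [393, 360, 247, 268, 384, 384, 271, 241, 320, 390]  (not all equal)
t=11: [240, 302, 390, 382, 260, 260, 379, 392, 350, 248]  (not all equal)
t=12: [394, 360, 246, 264, 384, 385, 271, 241, 310, 389]  (not all equal)
t=13: [237, 302, 390, 385, 261, 258, 379, 393, 359, 251]  (not all equal)
t=14: [393, 360, 246, 258, 383, 385, 271, 239, 297, 388]  (not all equal)
t=15: [239, 302, 390, 386, 263, 258, 379, 393, 369, 253]  (not all equal)
t=16: [393, 360, 246, 255, 383, 385, 271, 238, 282, 386]  (not all equal)
t=17: [239, 302, 390, 387, 263, 258, 379, 394, 378, 257]  (not all equal)
t=18: [393, 360, 246, 253, 383, 385, 271, 235, 268, 385]  (not all equal)
t=19: [239, 302, 390, 388, 263, 258, 379, 394, 384, 259]  (not all equal)
t=20: [393, 360, 246, 251, 382, 385, 271, 234, 257, 384]  (not all equal)
t=21: [239, 302, 390, 389, 265, 258, 379, 394, 388, 262]  (not all equal)
t=22: [393, 360, 246, 249, 381, 385, 271, 234, 250, 382]  (not all equal)
t=23: [239, 302, 390, 389, 267, 258, 379, 394, 389, 265]  (not all equal)
t=24: [393, 360, 246, 249, 380, 385, 271, 234, 248, 381]  (not all equal)
t=25: [239, 302, 390, 389, 269, 258, 379, 394, 389, 267]  (not all equal)
t=26: [393, 360, 246, 249, 380, 385, 271, 234, 248, 380]  (not all equal)
t=27: [239, 302, 390, 389, 269, 258, 379, 394, 389, 269]  (not all equal)
t=28: [393, 360, 246, 249, 380, 385, 271, 234, 248, 380]  (not all equal)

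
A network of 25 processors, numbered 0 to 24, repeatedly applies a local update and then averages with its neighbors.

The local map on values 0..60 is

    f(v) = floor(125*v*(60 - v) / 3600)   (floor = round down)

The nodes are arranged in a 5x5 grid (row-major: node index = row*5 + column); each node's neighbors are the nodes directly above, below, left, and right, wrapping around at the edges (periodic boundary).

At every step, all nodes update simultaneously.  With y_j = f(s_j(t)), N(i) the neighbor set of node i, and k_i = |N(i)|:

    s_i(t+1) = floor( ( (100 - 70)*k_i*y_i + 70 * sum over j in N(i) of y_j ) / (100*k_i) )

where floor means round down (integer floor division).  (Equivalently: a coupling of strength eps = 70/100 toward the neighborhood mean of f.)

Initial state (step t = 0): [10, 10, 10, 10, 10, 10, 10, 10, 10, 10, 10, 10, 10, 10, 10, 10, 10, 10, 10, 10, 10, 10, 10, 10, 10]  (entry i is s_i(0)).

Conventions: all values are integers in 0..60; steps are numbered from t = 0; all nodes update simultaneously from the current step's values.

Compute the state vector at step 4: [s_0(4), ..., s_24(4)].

Simulating step by step:
t=0: [10, 10, 10, 10, 10, 10, 10, 10, 10, 10, 10, 10, 10, 10, 10, 10, 10, 10, 10, 10, 10, 10, 10, 10, 10]
t=1: [17, 17, 17, 17, 17, 17, 17, 17, 17, 17, 17, 17, 17, 17, 17, 17, 17, 17, 17, 17, 17, 17, 17, 17, 17]
t=2: [25, 25, 25, 25, 25, 25, 25, 25, 25, 25, 25, 25, 25, 25, 25, 25, 25, 25, 25, 25, 25, 25, 25, 25, 25]
t=3: [30, 30, 30, 30, 30, 30, 30, 30, 30, 30, 30, 30, 30, 30, 30, 30, 30, 30, 30, 30, 30, 30, 30, 30, 30]
t=4: [31, 31, 31, 31, 31, 31, 31, 31, 31, 31, 31, 31, 31, 31, 31, 31, 31, 31, 31, 31, 31, 31, 31, 31, 31]

Answer: [31, 31, 31, 31, 31, 31, 31, 31, 31, 31, 31, 31, 31, 31, 31, 31, 31, 31, 31, 31, 31, 31, 31, 31, 31]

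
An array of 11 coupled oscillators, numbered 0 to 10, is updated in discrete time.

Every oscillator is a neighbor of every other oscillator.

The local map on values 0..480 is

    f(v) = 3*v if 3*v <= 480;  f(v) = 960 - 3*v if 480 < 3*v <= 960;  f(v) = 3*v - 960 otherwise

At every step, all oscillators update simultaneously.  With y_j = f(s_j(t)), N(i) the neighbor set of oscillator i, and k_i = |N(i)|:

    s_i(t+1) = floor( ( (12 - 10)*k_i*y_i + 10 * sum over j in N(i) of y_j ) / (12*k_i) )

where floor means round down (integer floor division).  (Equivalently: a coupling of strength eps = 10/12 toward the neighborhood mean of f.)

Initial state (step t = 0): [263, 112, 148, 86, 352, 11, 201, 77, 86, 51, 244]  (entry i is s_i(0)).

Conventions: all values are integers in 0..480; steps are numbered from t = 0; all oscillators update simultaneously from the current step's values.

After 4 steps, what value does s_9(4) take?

Answer: s_9(4) = 434

Derivation:
t=0: [263, 112, 148, 86, 352, 11, 201, 77, 86, 51, 244]
t=1: [228, 241, 250, 235, 221, 216, 243, 233, 235, 226, 232]
t=2: [263, 259, 257, 261, 264, 266, 259, 261, 261, 263, 262]
t=3: [175, 176, 176, 175, 175, 174, 176, 175, 175, 175, 175]
t=4: [434, 434, 434, 434, 434, 434, 434, 434, 434, 434, 434]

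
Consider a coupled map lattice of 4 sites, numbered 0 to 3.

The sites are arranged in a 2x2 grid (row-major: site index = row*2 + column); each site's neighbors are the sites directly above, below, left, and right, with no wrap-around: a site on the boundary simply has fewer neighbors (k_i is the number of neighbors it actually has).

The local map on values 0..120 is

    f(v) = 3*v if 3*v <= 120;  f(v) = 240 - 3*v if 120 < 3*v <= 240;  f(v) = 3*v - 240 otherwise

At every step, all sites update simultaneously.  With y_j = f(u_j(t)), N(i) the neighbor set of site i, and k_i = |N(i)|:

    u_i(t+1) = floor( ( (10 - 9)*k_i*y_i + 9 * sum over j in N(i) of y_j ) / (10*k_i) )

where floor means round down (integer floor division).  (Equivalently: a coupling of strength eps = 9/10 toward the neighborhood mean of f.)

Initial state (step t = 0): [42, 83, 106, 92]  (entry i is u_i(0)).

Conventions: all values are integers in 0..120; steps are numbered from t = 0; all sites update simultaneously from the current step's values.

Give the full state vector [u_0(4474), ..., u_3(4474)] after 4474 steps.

Simulating step by step:
t=0: [42, 83, 106, 92]
t=1: [50, 68, 75, 42]
t=2: [31, 95, 93, 34]
t=3: [47, 92, 91, 48]
t=4: [40, 91, 91, 40]
t=5: [41, 111, 111, 41]
t=6: [95, 114, 114, 95]
t=7: [96, 50, 50, 96]
t=8: [85, 52, 52, 85]
t=9: [77, 21, 21, 77]
t=10: [57, 14, 14, 57]
t=11: [44, 66, 66, 44]
t=12: [48, 101, 101, 48]
t=13: [66, 92, 92, 66]
t=14: [36, 41, 41, 36]
t=15: [116, 108, 108, 116]
t=16: [86, 105, 105, 86]
t=17: [69, 23, 23, 69]
t=18: [65, 36, 36, 65]
t=19: [101, 51, 51, 101]
t=20: [84, 65, 65, 84]
t=21: [41, 15, 15, 41]
t=22: [52, 109, 109, 52]
t=23: [86, 84, 84, 86]
t=24: [12, 17, 17, 12]
t=25: [49, 37, 37, 49]
t=26: [109, 94, 94, 109]
t=27: [46, 82, 82, 46]
t=28: [15, 92, 92, 15]
t=29: [36, 44, 44, 36]
t=30: [108, 108, 108, 108]
t=31: [84, 84, 84, 84]
t=32: [12, 12, 12, 12]
t=33: [36, 36, 36, 36]
t=34: [108, 108, 108, 108]

Answer: [108, 108, 108, 108]
Key observation: The state at step 30, [108, 108, 108, 108], reappears at step 34: the system is in a cycle of period 4 from step 30 on.  Therefore the state at step 4474 equals the state at step 30 + ((4474 - 30) mod 4) = 30, which is [108, 108, 108, 108].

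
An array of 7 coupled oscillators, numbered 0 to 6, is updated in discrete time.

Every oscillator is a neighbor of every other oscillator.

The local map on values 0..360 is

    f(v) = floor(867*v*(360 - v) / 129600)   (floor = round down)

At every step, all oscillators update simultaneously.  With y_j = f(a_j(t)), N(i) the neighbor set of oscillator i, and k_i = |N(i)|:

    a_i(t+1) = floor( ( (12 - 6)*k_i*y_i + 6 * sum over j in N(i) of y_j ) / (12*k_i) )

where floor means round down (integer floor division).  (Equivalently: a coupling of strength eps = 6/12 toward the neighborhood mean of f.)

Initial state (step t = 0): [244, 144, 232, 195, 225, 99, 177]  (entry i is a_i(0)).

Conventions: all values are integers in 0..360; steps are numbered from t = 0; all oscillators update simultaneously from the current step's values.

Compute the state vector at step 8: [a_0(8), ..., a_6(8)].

Answer: [210, 210, 210, 210, 210, 210, 210]

Derivation:
t=0: [244, 144, 232, 195, 225, 99, 177]
t=1: [195, 203, 199, 206, 201, 188, 206]
t=2: [214, 213, 213, 212, 213, 214, 212]
t=3: [209, 209, 209, 209, 209, 209, 209]
t=4: [211, 211, 211, 211, 211, 211, 211]
t=5: [210, 210, 210, 210, 210, 210, 210]
t=6: [210, 210, 210, 210, 210, 210, 210]
t=7: [210, 210, 210, 210, 210, 210, 210]
t=8: [210, 210, 210, 210, 210, 210, 210]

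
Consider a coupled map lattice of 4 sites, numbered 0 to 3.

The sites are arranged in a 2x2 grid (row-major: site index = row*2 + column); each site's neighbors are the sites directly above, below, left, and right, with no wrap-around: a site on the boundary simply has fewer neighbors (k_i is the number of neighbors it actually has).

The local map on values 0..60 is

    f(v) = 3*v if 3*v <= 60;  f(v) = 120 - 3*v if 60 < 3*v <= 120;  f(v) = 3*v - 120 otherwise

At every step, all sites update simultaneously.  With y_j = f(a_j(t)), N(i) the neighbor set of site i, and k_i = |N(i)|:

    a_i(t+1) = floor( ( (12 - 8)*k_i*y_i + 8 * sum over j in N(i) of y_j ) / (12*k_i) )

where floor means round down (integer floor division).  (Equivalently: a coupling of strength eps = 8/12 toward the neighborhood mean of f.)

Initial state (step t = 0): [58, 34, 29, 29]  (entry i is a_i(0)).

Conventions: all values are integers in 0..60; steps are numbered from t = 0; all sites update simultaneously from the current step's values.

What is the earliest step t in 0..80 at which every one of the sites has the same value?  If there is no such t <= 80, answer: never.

Answer: never
Key observation: The state at step 5 reappears at step 9 — the system is in a cycle of period 4 from step 5 on.  No step 0..9 is synchronized, and the cycle repeats forever, so no step up to 80 (or ever) has all sites equal.

Derivation:
t=0: [58, 34, 29, 29]  (not all equal)
t=1: [35, 35, 40, 28]  (not all equal)
t=2: [10, 22, 17, 17]  (not all equal)
t=3: [45, 45, 44, 52]  (not all equal)
t=4: [14, 22, 21, 21]  (not all equal)
t=5: [51, 51, 52, 56]  (not all equal)
t=6: [34, 38, 39, 39]  (not all equal)
t=7: [9, 9, 8, 4]  (not all equal)
t=8: [26, 22, 21, 21]  (not all equal)
t=9: [51, 51, 52, 56]  (not all equal)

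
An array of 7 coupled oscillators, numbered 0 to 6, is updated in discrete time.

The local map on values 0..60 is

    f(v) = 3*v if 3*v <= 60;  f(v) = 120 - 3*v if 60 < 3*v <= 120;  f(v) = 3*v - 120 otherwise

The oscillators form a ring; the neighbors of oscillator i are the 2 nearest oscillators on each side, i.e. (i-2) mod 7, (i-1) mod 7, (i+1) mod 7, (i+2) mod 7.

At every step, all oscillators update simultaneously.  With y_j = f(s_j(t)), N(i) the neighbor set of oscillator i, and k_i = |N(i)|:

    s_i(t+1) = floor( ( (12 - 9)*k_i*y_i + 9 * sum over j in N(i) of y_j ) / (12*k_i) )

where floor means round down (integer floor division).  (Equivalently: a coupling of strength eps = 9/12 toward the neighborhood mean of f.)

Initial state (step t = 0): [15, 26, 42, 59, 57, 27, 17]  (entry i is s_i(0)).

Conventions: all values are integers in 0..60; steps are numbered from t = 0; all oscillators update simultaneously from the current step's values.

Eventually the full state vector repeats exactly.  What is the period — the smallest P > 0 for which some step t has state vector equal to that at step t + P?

Answer: 2
Key observation: The state at step 28, [15, 16, 16, 16, 15, 14, 14], reappears at step 30 — and no state repeats earlier — so the cycle the system enters has period 2.

Derivation:
t=0: [15, 26, 42, 59, 57, 27, 17]
t=1: [37, 40, 38, 40, 41, 48, 45]
t=2: [10, 5, 3, 6, 9, 11, 10]
t=3: [23, 20, 19, 20, 23, 27, 27]
t=4: [49, 53, 55, 53, 49, 47, 47]
t=5: [30, 34, 36, 34, 30, 26, 26]
t=6: [28, 23, 21, 23, 28, 33, 33]
t=7: [37, 43, 46, 43, 37, 32, 32]
t=8: [16, 13, 11, 13, 16, 15, 15]
t=9: [42, 40, 40, 40, 42, 45, 45]
t=10: [7, 3, 2, 3, 7, 8, 8]
t=11: [17, 13, 12, 13, 17, 20, 20]
t=12: [49, 44, 42, 44, 49, 52, 52]
t=13: [23, 18, 16, 18, 23, 28, 28]
t=14: [45, 48, 51, 48, 45, 45, 45]
t=15: [20, 22, 22, 22, 20, 16, 16]
t=16: [53, 54, 56, 54, 53, 53, 53]
t=17: [41, 42, 42, 42, 41, 39, 39]
t=18: [4, 4, 4, 4, 4, 3, 3]
t=19: [10, 11, 12, 11, 10, 10, 10]
t=20: [31, 32, 32, 32, 31, 30, 30]
t=21: [27, 25, 25, 25, 27, 27, 27]
t=22: [41, 42, 42, 42, 41, 40, 40]
t=23: [3, 4, 4, 4, 3, 2, 2]
t=24: [9, 10, 10, 10, 9, 8, 8]
t=25: [27, 28, 28, 28, 27, 26, 26]
t=26: [39, 37, 37, 37, 39, 39, 39]
t=27: [5, 6, 6, 6, 5, 4, 4]
t=28: [15, 16, 16, 16, 15, 14, 14]
t=29: [45, 46, 46, 46, 45, 44, 44]
t=30: [15, 16, 16, 16, 15, 14, 14]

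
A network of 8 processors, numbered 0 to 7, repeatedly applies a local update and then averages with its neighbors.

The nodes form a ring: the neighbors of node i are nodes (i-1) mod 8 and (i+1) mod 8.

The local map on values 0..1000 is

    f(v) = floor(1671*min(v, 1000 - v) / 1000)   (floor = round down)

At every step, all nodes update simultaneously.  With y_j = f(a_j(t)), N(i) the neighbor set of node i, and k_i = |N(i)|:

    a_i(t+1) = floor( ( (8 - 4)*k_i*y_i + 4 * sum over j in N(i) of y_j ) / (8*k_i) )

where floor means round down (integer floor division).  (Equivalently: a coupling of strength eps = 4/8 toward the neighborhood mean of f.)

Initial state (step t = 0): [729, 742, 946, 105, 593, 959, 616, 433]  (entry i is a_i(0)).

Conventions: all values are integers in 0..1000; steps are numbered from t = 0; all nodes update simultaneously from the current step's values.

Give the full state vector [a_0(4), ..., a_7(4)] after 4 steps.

Simulating step by step:
t=0: [729, 742, 946, 105, 593, 959, 616, 433]
t=1: [514, 351, 196, 280, 400, 364, 518, 634]
t=2: [705, 577, 426, 482, 602, 672, 707, 709]
t=3: [544, 653, 733, 746, 670, 562, 503, 488]
t=4: [729, 591, 473, 461, 564, 710, 801, 805]

Answer: [729, 591, 473, 461, 564, 710, 801, 805]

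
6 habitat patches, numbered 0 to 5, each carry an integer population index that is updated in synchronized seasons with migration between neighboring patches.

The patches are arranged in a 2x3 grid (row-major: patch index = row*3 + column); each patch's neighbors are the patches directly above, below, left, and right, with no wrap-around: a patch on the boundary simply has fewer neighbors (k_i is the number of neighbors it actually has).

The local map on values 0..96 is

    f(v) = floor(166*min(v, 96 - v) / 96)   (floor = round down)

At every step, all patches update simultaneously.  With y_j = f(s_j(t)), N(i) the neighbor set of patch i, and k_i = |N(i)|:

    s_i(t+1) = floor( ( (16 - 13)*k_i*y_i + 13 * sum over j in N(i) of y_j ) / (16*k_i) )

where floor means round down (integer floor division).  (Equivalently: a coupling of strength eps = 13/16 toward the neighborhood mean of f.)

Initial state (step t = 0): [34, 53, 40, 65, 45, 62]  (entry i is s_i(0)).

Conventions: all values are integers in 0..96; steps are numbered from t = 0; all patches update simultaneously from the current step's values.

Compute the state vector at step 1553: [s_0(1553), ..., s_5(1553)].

Answer: [31, 27, 31, 27, 31, 27]
Key observation: The state at step 40, [80, 77, 80, 77, 80, 77], reappears at step 46: the system is in a cycle of period 6 from step 40 on.  Therefore the state at step 1553 equals the state at step 40 + ((1553 - 40) mod 6) = 41, which is [31, 27, 31, 27, 31, 27].

Derivation:
t=0: [34, 53, 40, 65, 45, 62]
t=1: [62, 69, 66, 64, 64, 70]
t=2: [51, 53, 46, 56, 49, 51]
t=3: [72, 78, 76, 77, 74, 79]
t=4: [33, 36, 30, 38, 32, 34]
t=5: [62, 55, 58, 57, 60, 53]
t=6: [66, 63, 70, 61, 68, 65]
t=7: [57, 49, 52, 51, 55, 47]
t=8: [76, 72, 80, 70, 77, 74]
t=9: [40, 32, 37, 35, 39, 31]
t=10: [59, 64, 55, 66, 58, 62]
t=11: [54, 63, 59, 61, 56, 65]
t=12: [61, 65, 56, 68, 58, 63]
t=13: [52, 62, 57, 59, 54, 65]
t=14: [63, 69, 57, 71, 60, 66]
t=15: [46, 59, 51, 56, 49, 61]
t=16: [68, 76, 64, 77, 67, 75]
t=17: [35, 47, 38, 45, 37, 49]
t=18: [75, 66, 78, 64, 76, 67]
t=19: [49, 36, 46, 38, 48, 35]
t=20: [66, 77, 64, 78, 66, 77]
t=21: [35, 48, 36, 47, 35, 49]
t=22: [77, 64, 78, 63, 77, 64]
t=23: [51, 36, 50, 36, 51, 35]
t=24: [64, 74, 64, 74, 64, 74]
t=25: [41, 51, 41, 51, 41, 51]
t=26: [75, 71, 75, 71, 75, 71]
t=27: [41, 37, 41, 37, 41, 37]
t=28: [64, 68, 64, 68, 64, 68]
t=29: [49, 53, 49, 53, 49, 53]
t=30: [75, 79, 75, 79, 75, 79]
t=31: [30, 34, 30, 34, 30, 34]
t=32: [56, 52, 56, 52, 56, 52]
t=33: [74, 70, 74, 70, 74, 70]
t=34: [42, 39, 42, 39, 42, 39]
t=35: [67, 71, 67, 71, 67, 71]
t=36: [44, 48, 44, 48, 44, 48]
t=37: [81, 77, 81, 77, 81, 77]
t=38: [30, 26, 30, 26, 30, 26]
t=39: [45, 49, 45, 49, 45, 49]
t=40: [80, 77, 80, 77, 80, 77]
t=41: [31, 27, 31, 27, 31, 27]
t=42: [47, 51, 47, 51, 47, 51]
t=43: [77, 80, 77, 80, 77, 80]
t=44: [27, 31, 27, 31, 27, 31]
t=45: [51, 47, 51, 47, 51, 47]
t=46: [80, 77, 80, 77, 80, 77]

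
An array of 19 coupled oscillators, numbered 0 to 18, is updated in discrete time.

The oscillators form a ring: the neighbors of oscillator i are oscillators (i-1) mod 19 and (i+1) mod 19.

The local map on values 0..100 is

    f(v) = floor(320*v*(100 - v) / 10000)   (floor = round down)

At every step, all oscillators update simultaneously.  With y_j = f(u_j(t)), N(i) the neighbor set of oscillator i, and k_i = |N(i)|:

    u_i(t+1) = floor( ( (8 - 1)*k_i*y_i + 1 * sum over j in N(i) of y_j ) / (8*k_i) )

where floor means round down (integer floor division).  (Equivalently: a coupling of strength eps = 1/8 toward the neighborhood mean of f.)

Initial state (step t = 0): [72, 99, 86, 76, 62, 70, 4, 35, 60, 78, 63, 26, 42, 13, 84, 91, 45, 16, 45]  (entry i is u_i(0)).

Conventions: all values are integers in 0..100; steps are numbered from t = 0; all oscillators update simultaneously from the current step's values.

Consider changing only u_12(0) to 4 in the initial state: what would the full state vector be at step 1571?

Answer: [56, 54, 54, 58, 67, 75, 77, 75, 72, 60, 60, 64, 71, 66, 60, 66, 71, 64, 60]
Key observation: The state at step 26, [77, 78, 78, 76, 69, 60, 56, 60, 64, 75, 75, 72, 65, 70, 75, 70, 65, 72, 75], reappears at step 28: the system is in a cycle of period 2 from step 26 on.  Therefore the state at step 1571 equals the state at step 26 + ((1571 - 26) mod 2) = 27, which is [56, 54, 54, 58, 67, 75, 77, 75, 72, 60, 60, 64, 71, 66, 60, 66, 71, 64, 60].

Derivation:
t=0: [72, 99, 86, 76, 62, 70, 4, 35, 60, 78, 63, 26, 4, 13, 84, 91, 45, 16, 45]
t=1: [61, 9, 37, 57, 73, 64, 19, 68, 74, 56, 71, 58, 16, 34, 41, 30, 73, 47, 75]
t=2: [71, 32, 71, 76, 64, 70, 51, 67, 62, 76, 66, 74, 46, 69, 76, 67, 64, 76, 62]
t=3: [65, 68, 64, 59, 71, 68, 77, 70, 73, 59, 69, 62, 77, 68, 59, 69, 71, 60, 73]
t=4: [71, 69, 73, 76, 66, 67, 57, 66, 64, 75, 69, 73, 58, 68, 75, 68, 65, 74, 64]
t=5: [65, 67, 63, 59, 70, 70, 77, 71, 72, 61, 67, 64, 75, 68, 61, 68, 71, 62, 71]
t=6: [71, 70, 73, 76, 67, 66, 57, 64, 64, 74, 70, 72, 61, 68, 75, 69, 65, 73, 66]
t=7: [65, 66, 62, 59, 69, 71, 77, 73, 72, 62, 66, 64, 74, 68, 61, 67, 71, 64, 70]
t=8: [71, 71, 74, 76, 68, 64, 57, 62, 64, 74, 71, 72, 62, 68, 75, 70, 65, 72, 67]
t=9: [65, 64, 61, 58, 68, 73, 77, 75, 72, 62, 64, 64, 73, 68, 61, 66, 71, 64, 69]
t=10: [71, 73, 75, 76, 69, 62, 56, 60, 64, 74, 73, 72, 64, 69, 75, 70, 65, 72, 68]
t=11: [65, 62, 60, 58, 67, 74, 77, 75, 72, 61, 62, 64, 72, 67, 60, 66, 71, 64, 68]
t=12: [72, 74, 76, 76, 69, 61, 56, 60, 64, 75, 74, 72, 64, 70, 75, 70, 65, 72, 69]
t=13: [64, 61, 58, 58, 67, 75, 77, 75, 72, 60, 61, 64, 72, 66, 60, 66, 71, 64, 67]
t=14: [73, 75, 76, 76, 69, 60, 56, 60, 64, 75, 75, 72, 65, 70, 75, 70, 65, 72, 70]
t=15: [63, 60, 58, 58, 67, 75, 77, 75, 72, 60, 60, 64, 71, 66, 60, 66, 71, 64, 66]
t=16: [73, 75, 76, 76, 69, 60, 56, 60, 64, 75, 75, 72, 65, 70, 75, 70, 65, 72, 71]
t=17: [62, 60, 58, 58, 67, 75, 77, 75, 72, 60, 60, 64, 71, 66, 60, 66, 71, 64, 64]
t=18: [74, 76, 76, 76, 69, 60, 56, 60, 64, 75, 75, 72, 65, 70, 75, 70, 65, 72, 73]
t=19: [60, 58, 58, 58, 67, 75, 77, 75, 72, 60, 60, 64, 71, 66, 60, 66, 71, 64, 62]
t=20: [76, 76, 77, 76, 69, 60, 56, 60, 64, 75, 75, 72, 65, 70, 75, 70, 65, 72, 74]
t=21: [58, 57, 56, 58, 67, 75, 77, 75, 72, 60, 60, 64, 71, 66, 60, 66, 71, 64, 61]
t=22: [77, 77, 77, 76, 69, 60, 56, 60, 64, 75, 75, 72, 65, 70, 75, 70, 65, 72, 75]
t=23: [56, 56, 56, 58, 67, 75, 77, 75, 72, 60, 60, 64, 71, 66, 60, 66, 71, 64, 60]
t=24: [77, 78, 77, 76, 69, 60, 56, 60, 64, 75, 75, 72, 65, 70, 75, 70, 65, 72, 75]
t=25: [56, 54, 56, 58, 67, 75, 77, 75, 72, 60, 60, 64, 71, 66, 60, 66, 71, 64, 60]
t=26: [77, 78, 78, 76, 69, 60, 56, 60, 64, 75, 75, 72, 65, 70, 75, 70, 65, 72, 75]
t=27: [56, 54, 54, 58, 67, 75, 77, 75, 72, 60, 60, 64, 71, 66, 60, 66, 71, 64, 60]
t=28: [77, 78, 78, 76, 69, 60, 56, 60, 64, 75, 75, 72, 65, 70, 75, 70, 65, 72, 75]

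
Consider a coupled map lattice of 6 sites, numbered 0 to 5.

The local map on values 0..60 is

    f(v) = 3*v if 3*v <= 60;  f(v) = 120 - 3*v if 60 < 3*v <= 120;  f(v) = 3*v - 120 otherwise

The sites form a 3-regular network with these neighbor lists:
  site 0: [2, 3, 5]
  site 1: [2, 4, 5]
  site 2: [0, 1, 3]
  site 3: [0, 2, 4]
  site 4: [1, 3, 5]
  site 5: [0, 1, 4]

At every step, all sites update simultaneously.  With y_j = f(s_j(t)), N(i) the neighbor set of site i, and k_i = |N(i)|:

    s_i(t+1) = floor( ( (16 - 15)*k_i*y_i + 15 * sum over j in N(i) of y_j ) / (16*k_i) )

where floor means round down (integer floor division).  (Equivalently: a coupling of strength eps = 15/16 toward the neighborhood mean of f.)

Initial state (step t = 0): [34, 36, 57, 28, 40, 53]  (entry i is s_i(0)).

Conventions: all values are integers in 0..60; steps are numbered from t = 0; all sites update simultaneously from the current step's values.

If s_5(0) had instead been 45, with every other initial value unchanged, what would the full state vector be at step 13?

Answer: [23, 30, 23, 23, 30, 30]
Key observation: This trace re-runs the system from the modified initial state.

Derivation:
t=0: [34, 36, 57, 28, 40, 45]
t=1: [33, 21, 23, 23, 19, 10]
t=2: [42, 46, 43, 43, 46, 44]
t=3: [9, 13, 10, 10, 13, 13]
t=4: [32, 36, 31, 31, 36, 35]
t=5: [23, 17, 21, 21, 17, 15]
t=6: [52, 51, 53, 53, 51, 50]
t=7: [36, 33, 36, 36, 33, 33]
t=8: [14, 18, 14, 14, 18, 18]
t=9: [45, 50, 45, 45, 50, 50]
t=10: [19, 25, 19, 19, 25, 25]
t=11: [53, 48, 53, 53, 48, 48]
t=12: [34, 28, 34, 34, 28, 28]
t=13: [23, 30, 23, 23, 30, 30]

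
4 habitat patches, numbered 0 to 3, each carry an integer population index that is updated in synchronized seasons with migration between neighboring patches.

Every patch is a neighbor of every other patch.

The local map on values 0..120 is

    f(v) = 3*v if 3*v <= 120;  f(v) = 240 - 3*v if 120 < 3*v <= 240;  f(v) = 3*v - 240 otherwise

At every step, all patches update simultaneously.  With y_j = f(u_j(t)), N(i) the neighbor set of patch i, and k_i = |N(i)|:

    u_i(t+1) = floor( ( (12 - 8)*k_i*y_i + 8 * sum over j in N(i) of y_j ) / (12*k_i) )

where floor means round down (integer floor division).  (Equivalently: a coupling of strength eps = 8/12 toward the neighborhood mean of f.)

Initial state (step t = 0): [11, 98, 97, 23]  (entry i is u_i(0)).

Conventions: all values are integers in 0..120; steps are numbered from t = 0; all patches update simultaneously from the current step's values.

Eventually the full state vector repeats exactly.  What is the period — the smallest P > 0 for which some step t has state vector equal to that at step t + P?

Answer: 4
Key observation: The state at step 5, [81, 81, 81, 81], reappears at step 9 — and no state repeats earlier — so the cycle the system enters has period 4.

Derivation:
t=0: [11, 98, 97, 23]
t=1: [49, 52, 51, 53]
t=2: [87, 86, 86, 85]
t=3: [18, 18, 18, 17]
t=4: [53, 53, 53, 53]
t=5: [81, 81, 81, 81]
t=6: [3, 3, 3, 3]
t=7: [9, 9, 9, 9]
t=8: [27, 27, 27, 27]
t=9: [81, 81, 81, 81]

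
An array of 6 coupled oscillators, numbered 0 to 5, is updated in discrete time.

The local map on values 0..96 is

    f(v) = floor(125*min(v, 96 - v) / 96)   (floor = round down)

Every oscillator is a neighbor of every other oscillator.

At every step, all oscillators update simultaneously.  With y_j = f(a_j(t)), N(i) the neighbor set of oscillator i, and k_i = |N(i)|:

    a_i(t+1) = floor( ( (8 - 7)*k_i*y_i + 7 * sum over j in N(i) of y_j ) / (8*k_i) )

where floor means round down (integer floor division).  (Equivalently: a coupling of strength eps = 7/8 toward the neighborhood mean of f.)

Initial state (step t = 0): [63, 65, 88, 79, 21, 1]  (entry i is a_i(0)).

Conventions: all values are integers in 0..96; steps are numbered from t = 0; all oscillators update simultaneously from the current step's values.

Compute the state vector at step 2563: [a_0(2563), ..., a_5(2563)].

Answer: [57, 57, 57, 57, 57, 57]
Key observation: The state at step 4, [48, 48, 48, 48, 48, 48], reappears at step 10: the system is in a cycle of period 6 from step 4 on.  Therefore the state at step 2563 equals the state at step 4 + ((2563 - 4) mod 6) = 7, which is [57, 57, 57, 57, 57, 57].

Derivation:
t=0: [63, 65, 88, 79, 21, 1]
t=1: [22, 22, 24, 23, 23, 24]
t=2: [29, 29, 29, 29, 29, 29]
t=3: [37, 37, 37, 37, 37, 37]
t=4: [48, 48, 48, 48, 48, 48]
t=5: [62, 62, 62, 62, 62, 62]
t=6: [44, 44, 44, 44, 44, 44]
t=7: [57, 57, 57, 57, 57, 57]
t=8: [50, 50, 50, 50, 50, 50]
t=9: [59, 59, 59, 59, 59, 59]
t=10: [48, 48, 48, 48, 48, 48]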